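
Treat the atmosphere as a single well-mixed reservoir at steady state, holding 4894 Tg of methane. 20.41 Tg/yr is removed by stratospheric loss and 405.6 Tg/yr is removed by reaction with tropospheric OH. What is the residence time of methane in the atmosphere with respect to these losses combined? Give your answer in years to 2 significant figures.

11 yr

Total removal = 20.41 + 405.6 = 426.01 Tg/yr.
τ = M / ΣF_out = 4894 / 426.01 = 11.49 yr.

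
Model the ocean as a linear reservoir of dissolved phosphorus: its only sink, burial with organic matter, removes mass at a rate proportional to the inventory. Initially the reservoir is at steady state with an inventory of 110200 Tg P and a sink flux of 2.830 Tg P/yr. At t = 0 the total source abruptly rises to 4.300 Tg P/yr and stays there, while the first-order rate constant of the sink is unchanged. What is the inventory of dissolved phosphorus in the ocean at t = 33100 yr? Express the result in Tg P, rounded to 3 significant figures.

143000 Tg P

Residence time τ = M₀/F₀ = 38940 yr. The eventual steady state is M_∞ = M₀·(F₁/F₀) = 110200 × 4.300/2.830 = 167440 Tg P.
The anomaly ΔM(t) = M(t) − M_∞ decays as ΔM₀·e^(−t/τ) with ΔM₀ = 110200 − 167440 = −57240 Tg P.
At t = 33100 yr, e^(−t/τ) = e^(−0.8500) = 0.4274, so ΔM = −24470 Tg P and M = 167440 − 24470 = 142980 Tg P.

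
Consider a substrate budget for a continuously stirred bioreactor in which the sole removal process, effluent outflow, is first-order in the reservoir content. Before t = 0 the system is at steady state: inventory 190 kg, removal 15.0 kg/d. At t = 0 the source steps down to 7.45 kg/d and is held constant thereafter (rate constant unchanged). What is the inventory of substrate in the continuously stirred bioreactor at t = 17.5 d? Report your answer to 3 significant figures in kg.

118 kg

τ = M₀/F₀ = 190/15.0 = 12.67 d; rate constant k = 1/τ.
New steady state M_∞ = F₁/k = F₁·τ = 7.45 × 12.67 = 94.367 kg.
M(t) = M_∞ + (M₀ − M_∞)·e^(−t/τ); t/τ = 17.5/12.67 = 1.382, so e^(−t/τ) = 0.2512.
M(t) = 94.367 + 95.63 × 0.2512 = 118.39 kg.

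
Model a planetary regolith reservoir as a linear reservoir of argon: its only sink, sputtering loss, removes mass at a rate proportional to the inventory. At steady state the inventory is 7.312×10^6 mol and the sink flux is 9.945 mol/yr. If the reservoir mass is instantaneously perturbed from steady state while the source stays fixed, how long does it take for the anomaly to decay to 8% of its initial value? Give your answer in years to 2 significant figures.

1.9×10^6 yr

For a linear reservoir the anomaly decays as exp(−t/τ) with τ = M/F = 7.312×10^6/9.945 = 735200 yr.
exp(−t/τ) = 0.08 ⇒ t = −τ ln(0.08) = 735200 × 2.526 = 1.857×10^6 yr.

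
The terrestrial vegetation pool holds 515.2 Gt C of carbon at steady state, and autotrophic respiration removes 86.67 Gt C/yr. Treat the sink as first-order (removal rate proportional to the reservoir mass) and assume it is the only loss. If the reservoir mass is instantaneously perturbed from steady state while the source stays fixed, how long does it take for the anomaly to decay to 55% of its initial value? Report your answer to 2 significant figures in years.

For a linear reservoir the anomaly decays as exp(−t/τ) with τ = M/F = 515.2/86.67 = 5.944 yr.
exp(−t/τ) = 0.55 ⇒ t = −τ ln(0.55) = 5.944 × 0.5978 = 3.554 yr.

3.6 yr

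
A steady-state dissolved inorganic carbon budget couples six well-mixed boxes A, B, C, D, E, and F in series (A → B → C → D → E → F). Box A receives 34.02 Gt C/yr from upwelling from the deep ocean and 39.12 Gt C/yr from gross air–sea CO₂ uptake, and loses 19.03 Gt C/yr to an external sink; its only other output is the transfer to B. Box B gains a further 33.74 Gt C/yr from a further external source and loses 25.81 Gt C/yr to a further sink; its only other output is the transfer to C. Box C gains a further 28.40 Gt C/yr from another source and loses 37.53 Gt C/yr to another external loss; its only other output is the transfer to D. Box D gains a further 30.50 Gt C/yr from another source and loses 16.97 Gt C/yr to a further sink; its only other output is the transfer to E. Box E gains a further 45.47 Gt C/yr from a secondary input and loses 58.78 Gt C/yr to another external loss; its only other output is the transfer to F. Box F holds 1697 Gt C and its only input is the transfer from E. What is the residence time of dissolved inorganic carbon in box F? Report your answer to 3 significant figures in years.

Box A: F(A→B) = (34.02 + 39.12) − 19.03 = 54.110 Gt C/yr.
Box B: F(B→C) = (54.110 + 33.74) − 25.81 = 62.040 Gt C/yr.
Box C: F(C→D) = (62.040 + 28.40) − 37.53 = 52.910 Gt C/yr.
Box D: F(D→E) = (52.910 + 30.50) − 16.97 = 66.440 Gt C/yr.
Box E: F(E→F) = (66.440 + 45.47) − 58.78 = 53.130 Gt C/yr.
Box F throughput = its input = 53.130 Gt C/yr; τ = 1697 / 53.130 = 31.94 yr.

31.9 yr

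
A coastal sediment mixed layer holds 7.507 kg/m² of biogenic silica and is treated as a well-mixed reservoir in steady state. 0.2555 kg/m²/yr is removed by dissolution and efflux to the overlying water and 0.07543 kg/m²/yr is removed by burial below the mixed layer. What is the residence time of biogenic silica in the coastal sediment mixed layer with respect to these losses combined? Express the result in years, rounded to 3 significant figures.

Total removal = 0.2555 + 0.07543 = 0.33093 kg/m²/yr.
τ = M / ΣF_out = 7.507 / 0.33093 = 22.68 yr.

22.7 yr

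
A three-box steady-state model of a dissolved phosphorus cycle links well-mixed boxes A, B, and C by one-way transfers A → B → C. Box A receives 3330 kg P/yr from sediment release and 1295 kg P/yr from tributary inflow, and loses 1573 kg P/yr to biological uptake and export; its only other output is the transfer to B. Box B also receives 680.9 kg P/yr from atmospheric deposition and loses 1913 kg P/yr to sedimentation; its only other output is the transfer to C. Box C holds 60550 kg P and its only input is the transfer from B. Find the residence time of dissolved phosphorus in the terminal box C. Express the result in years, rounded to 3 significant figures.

33.3 yr

Box A: F(A→B) = (3330 + 1295) − 1573 = 3052.0 kg P/yr.
Box B: F(B→C) = (3052.0 + 680.9) − 1913 = 1819.9 kg P/yr.
Box C throughput = its input = 1819.9 kg P/yr; τ = 60550 / 1819.9 = 33.27 yr.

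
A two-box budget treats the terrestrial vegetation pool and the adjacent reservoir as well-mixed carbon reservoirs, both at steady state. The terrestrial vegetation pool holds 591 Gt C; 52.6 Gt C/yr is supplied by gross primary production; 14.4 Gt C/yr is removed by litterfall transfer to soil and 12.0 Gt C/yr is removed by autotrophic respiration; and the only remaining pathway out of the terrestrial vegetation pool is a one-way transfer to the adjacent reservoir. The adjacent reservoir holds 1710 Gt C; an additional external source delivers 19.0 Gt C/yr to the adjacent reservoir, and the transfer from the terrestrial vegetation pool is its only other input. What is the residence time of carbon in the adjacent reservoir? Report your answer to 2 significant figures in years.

38 yr

Balance the terrestrial vegetation pool: ΣF_in = 52.600 Gt C/yr.
Transfer to the adjacent reservoir = ΣF_in − (14.4 + 12.0) = 26.200 Gt C/yr.
Total input to the adjacent reservoir = 26.200 + 19.0 = 45.200 Gt C/yr; at steady state this equals its total output.
τ = M / F = 1710 / 45.200 = 37.83 yr.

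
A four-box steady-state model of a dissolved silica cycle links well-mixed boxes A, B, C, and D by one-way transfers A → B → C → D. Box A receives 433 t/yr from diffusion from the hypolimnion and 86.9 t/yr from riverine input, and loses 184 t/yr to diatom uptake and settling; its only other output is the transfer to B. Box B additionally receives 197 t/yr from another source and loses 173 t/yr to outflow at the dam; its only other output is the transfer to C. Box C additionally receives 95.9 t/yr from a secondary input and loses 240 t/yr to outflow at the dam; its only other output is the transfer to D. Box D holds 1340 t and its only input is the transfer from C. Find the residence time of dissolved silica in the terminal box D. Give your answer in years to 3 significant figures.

Box A: F(A→B) = (433 + 86.9) − 184 = 335.90 t/yr.
Box B: F(B→C) = (335.90 + 197) − 173 = 359.90 t/yr.
Box C: F(C→D) = (359.90 + 95.9) − 240 = 215.80 t/yr.
Box D throughput = its input = 215.80 t/yr; τ = 1340 / 215.80 = 6.209 yr.

6.21 yr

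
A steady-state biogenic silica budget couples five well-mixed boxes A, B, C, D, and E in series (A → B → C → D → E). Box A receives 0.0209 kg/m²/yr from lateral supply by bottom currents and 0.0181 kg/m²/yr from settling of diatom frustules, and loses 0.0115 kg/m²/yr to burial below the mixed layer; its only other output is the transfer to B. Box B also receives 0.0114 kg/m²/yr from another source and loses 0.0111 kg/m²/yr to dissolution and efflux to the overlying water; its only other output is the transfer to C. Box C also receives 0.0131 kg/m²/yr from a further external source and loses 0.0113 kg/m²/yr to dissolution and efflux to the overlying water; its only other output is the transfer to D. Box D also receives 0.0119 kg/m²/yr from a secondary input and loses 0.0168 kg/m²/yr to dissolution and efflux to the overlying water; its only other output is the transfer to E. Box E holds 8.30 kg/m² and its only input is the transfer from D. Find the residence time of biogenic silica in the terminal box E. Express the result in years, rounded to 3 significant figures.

Box A: F(A→B) = (0.0209 + 0.0181) − 0.0115 = 0.027500 kg/m²/yr.
Box B: F(B→C) = (0.027500 + 0.0114) − 0.0111 = 0.027800 kg/m²/yr.
Box C: F(C→D) = (0.027800 + 0.0131) − 0.0113 = 0.029600 kg/m²/yr.
Box D: F(D→E) = (0.029600 + 0.0119) − 0.0168 = 0.024700 kg/m²/yr.
Box E throughput = its input = 0.024700 kg/m²/yr; τ = 8.30 / 0.024700 = 336.0 yr.

336 yr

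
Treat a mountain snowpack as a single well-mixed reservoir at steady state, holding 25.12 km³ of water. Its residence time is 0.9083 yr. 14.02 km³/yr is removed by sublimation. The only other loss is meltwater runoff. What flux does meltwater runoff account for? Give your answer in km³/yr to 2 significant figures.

14 km³/yr

Total removal F = M/τ = 25.12 / 0.9083 = 27.66 km³/yr.
Meltwater runoff = F − (14.02) = 27.66 − 14.02 = 13.64 km³/yr.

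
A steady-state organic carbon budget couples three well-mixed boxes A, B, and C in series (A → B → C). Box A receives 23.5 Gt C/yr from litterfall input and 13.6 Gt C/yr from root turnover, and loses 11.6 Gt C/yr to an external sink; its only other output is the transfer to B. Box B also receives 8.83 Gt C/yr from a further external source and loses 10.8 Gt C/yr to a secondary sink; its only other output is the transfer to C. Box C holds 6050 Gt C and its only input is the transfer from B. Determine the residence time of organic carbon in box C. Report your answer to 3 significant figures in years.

Box A: F(A→B) = (23.5 + 13.6) − 11.6 = 25.500 Gt C/yr.
Box B: F(B→C) = (25.500 + 8.83) − 10.8 = 23.530 Gt C/yr.
Box C throughput = its input = 23.530 Gt C/yr; τ = 6050 / 23.530 = 257.1 yr.

257 yr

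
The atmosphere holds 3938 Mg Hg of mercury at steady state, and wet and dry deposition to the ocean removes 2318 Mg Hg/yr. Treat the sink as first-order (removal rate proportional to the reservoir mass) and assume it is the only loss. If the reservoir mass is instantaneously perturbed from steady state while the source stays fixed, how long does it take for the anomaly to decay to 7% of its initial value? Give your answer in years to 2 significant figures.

4.5 yr

For a linear reservoir the anomaly decays as exp(−t/τ) with τ = M/F = 3938/2318 = 1.699 yr.
exp(−t/τ) = 0.07 ⇒ t = −τ ln(0.07) = 1.699 × 2.659 = 4.518 yr.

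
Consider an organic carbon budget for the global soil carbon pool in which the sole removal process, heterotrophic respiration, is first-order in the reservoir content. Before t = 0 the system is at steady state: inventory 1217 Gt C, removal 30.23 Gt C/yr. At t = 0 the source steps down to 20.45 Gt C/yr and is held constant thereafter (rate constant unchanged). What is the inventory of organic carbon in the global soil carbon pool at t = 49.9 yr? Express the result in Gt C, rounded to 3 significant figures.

τ = M₀/F₀ = 1217/30.23 = 40.26 yr; rate constant k = 1/τ.
New steady state M_∞ = F₁/k = F₁·τ = 20.45 × 40.26 = 823.28 Gt C.
M(t) = M_∞ + (M₀ − M_∞)·e^(−t/τ); t/τ = 49.9/40.26 = 1.240, so e^(−t/τ) = 0.2895.
M(t) = 823.28 + 393.7 × 0.2895 = 937.27 Gt C.

937 Gt C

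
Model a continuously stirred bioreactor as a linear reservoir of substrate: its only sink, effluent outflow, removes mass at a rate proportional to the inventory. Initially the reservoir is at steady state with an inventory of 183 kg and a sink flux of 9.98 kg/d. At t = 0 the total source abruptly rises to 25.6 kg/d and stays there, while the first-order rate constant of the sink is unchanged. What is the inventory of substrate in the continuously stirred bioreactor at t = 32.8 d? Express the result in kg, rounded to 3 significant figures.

422 kg

The sink rate constant is k = F₀/M₀ = 9.98/183 = 0.05454 d⁻¹.
Solving dM/dt = F₁ − kM with M(0) = M₀ gives M(t) = F₁/k + (M₀ − F₁/k)·e^(−kt).
F₁/k = 25.6/0.05454 = 469.42 kg; kt = 0.05454 × 32.8 = 1.789, e^(−kt) = 0.1672.
M(32.8) = 469.42 + (183 − 469.42) × 0.1672 = 469.42 − 47.88 = 421.54 kg.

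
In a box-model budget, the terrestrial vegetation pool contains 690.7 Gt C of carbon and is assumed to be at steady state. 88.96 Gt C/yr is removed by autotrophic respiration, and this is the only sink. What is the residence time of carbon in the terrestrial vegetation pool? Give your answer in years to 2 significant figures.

7.8 yr

τ = M / F = 690.7 / 88.96 = 7.764 yr.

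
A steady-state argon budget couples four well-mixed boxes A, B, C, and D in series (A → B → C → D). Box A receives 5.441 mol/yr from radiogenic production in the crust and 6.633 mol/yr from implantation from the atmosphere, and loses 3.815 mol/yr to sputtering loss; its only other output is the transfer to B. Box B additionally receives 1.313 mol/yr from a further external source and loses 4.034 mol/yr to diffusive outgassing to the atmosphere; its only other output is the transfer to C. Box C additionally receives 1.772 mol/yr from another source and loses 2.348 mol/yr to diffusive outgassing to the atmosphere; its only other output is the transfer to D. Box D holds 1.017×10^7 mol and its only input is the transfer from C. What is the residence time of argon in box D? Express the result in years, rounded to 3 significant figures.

2.05×10^6 yr

Box A: F(A→B) = (5.441 + 6.633) − 3.815 = 8.2590 mol/yr.
Box B: F(B→C) = (8.2590 + 1.313) − 4.034 = 5.5380 mol/yr.
Box C: F(C→D) = (5.5380 + 1.772) − 2.348 = 4.9620 mol/yr.
Box D throughput = its input = 4.9620 mol/yr; τ = 1.017×10^7 / 4.9620 = 2.050×10^6 yr.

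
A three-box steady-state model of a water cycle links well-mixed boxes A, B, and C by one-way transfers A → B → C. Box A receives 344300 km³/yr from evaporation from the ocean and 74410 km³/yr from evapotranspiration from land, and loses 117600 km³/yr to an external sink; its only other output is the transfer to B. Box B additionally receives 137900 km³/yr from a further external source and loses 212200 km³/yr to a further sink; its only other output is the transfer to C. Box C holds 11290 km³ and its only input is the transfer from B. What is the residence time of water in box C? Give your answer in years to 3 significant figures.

0.0498 yr

Box A: F(A→B) = (344300 + 74410) − 117600 = 301110 km³/yr.
Box B: F(B→C) = (301110 + 137900) − 212200 = 226810 km³/yr.
Box C throughput = its input = 226810 km³/yr; τ = 11290 / 226810 = 0.04978 yr.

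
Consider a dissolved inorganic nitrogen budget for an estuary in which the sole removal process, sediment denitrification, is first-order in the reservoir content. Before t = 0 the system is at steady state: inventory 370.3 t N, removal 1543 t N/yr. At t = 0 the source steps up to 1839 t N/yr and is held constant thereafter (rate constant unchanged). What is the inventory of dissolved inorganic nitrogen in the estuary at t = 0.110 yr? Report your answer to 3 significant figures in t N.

Residence time τ = M₀/F₀ = 0.2400 yr. The eventual steady state is M_∞ = M₀·(F₁/F₀) = 370.3 × 1839/1543 = 441.34 t N.
The anomaly ΔM(t) = M(t) − M_∞ decays as ΔM₀·e^(−t/τ) with ΔM₀ = 370.3 − 441.34 = −71.04 t N.
At t = 0.110 yr, e^(−t/τ) = e^(−0.4584) = 0.6323, so ΔM = −44.92 t N and M = 441.34 − 44.92 = 396.42 t N.

396 t N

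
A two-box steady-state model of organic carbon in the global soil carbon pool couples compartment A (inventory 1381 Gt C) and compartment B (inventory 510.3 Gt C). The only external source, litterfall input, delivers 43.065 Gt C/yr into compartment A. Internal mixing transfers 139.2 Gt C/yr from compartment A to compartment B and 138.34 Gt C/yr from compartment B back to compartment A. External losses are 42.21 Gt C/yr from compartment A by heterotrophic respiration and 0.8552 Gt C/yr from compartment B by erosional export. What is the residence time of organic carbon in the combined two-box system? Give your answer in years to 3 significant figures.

43.9 yr

For the system as a whole, the A↔B exchange is internal and contributes nothing to the throughput; only the external sinks remove mass.
M_total = 1381 + 510.3 = 1891.3 Gt C.
ΣF_external_out = 42.21 + 0.8552 = 43.065 Gt C/yr.
τ = M_total / ΣF_ext = 1891.3 / 43.065 = 43.92 yr.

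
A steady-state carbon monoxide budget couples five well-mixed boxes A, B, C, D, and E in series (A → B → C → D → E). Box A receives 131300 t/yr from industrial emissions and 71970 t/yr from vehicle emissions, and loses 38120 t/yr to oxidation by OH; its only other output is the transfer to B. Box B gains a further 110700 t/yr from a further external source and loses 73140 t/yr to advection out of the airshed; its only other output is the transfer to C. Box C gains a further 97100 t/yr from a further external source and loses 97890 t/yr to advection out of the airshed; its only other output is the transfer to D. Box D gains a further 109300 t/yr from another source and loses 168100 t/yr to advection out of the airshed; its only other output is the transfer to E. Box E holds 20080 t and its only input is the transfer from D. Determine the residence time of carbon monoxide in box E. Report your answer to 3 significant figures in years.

0.140 yr

Box A: F(A→B) = (131300 + 71970) − 38120 = 165150 t/yr.
Box B: F(B→C) = (165150 + 110700) − 73140 = 202710 t/yr.
Box C: F(C→D) = (202710 + 97100) − 97890 = 201920 t/yr.
Box D: F(D→E) = (201920 + 109300) − 168100 = 143120 t/yr.
Box E throughput = its input = 143120 t/yr; τ = 20080 / 143120 = 0.1403 yr.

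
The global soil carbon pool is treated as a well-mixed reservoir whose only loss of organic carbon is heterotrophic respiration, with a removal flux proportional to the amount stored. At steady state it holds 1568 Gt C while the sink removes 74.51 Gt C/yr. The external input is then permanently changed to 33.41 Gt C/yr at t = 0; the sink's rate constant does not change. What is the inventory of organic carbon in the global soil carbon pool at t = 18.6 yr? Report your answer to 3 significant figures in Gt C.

1060 Gt C

Residence time τ = M₀/F₀ = 21.04 yr. The eventual steady state is M_∞ = M₀·(F₁/F₀) = 1568 × 33.41/74.51 = 703.09 Gt C.
The anomaly ΔM(t) = M(t) − M_∞ decays as ΔM₀·e^(−t/τ) with ΔM₀ = 1568 − 703.09 = 864.9 Gt C.
At t = 18.6 yr, e^(−t/τ) = e^(−0.8839) = 0.4132, so ΔM = 357.4 Gt C and M = 703.09 + 357.4 = 1060.5 Gt C.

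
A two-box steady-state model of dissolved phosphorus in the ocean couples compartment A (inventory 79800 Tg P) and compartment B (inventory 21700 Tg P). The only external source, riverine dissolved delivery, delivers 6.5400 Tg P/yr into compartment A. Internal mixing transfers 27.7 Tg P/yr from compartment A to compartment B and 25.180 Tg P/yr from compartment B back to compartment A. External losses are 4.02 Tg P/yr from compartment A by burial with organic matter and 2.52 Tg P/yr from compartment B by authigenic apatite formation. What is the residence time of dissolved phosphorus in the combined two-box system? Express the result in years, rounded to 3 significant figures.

15500 yr

Residence time in the combined system uses the total inventory and the total *external* removal — internal exchanges between the two boxes cancel.
M_total = 79800 + 21700 = 101500 Tg P.
ΣF_external_out = 4.02 + 2.52 = 6.5400 Tg P/yr.
τ = M_total / ΣF_ext = 101500 / 6.5400 = 15520 yr.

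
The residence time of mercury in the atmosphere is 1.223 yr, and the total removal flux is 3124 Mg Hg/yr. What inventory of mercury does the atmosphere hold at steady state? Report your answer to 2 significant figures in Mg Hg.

τ = M/F ⇒ M = τ × F = 1.223 × 3124 = 3821 Mg Hg.

3800 Mg Hg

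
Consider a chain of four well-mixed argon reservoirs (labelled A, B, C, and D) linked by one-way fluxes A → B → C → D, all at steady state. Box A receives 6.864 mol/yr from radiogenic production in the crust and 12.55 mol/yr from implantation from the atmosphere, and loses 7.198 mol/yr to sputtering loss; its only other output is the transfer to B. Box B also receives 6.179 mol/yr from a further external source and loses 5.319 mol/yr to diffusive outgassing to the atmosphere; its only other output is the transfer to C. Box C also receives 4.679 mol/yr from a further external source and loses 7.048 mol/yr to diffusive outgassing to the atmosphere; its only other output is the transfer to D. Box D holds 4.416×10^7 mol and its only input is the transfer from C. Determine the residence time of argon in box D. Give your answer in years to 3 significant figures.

Box A: F(A→B) = (6.864 + 12.55) − 7.198 = 12.216 mol/yr.
Box B: F(B→C) = (12.216 + 6.179) − 5.319 = 13.076 mol/yr.
Box C: F(C→D) = (13.076 + 4.679) − 7.048 = 10.707 mol/yr.
Box D throughput = its input = 10.707 mol/yr; τ = 4.416×10^7 / 10.707 = 4.124×10^6 yr.

4.12×10^6 yr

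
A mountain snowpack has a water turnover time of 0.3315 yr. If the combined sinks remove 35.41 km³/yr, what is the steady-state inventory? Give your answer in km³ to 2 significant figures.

τ = M/F ⇒ M = τ × F = 0.3315 × 35.41 = 11.74 km³.

12 km³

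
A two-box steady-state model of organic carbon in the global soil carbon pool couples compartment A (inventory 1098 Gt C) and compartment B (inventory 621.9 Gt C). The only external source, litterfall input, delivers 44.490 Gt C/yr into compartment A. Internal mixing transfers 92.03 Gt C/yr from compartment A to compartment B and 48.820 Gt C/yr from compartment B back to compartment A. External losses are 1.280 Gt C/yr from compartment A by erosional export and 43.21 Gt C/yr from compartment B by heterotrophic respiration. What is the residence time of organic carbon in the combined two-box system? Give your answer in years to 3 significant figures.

Residence time in the combined system uses the total inventory and the total *external* removal — internal exchanges between the two boxes cancel.
M_total = 1098 + 621.9 = 1719.9 Gt C.
ΣF_external_out = 1.280 + 43.21 = 44.490 Gt C/yr.
τ = M_total / ΣF_ext = 1719.9 / 44.490 = 38.66 yr.

38.7 yr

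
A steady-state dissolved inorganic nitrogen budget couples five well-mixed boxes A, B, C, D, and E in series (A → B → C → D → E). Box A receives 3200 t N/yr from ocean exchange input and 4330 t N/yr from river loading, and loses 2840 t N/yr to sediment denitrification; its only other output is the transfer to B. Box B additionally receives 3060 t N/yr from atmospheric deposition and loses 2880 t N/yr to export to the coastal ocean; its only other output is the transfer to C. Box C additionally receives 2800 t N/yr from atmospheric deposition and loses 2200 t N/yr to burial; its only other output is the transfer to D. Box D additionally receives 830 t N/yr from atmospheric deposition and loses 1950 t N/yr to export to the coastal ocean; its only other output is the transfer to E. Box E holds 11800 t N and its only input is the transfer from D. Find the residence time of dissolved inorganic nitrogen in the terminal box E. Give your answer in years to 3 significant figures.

Box A: F(A→B) = (3200 + 4330) − 2840 = 4690.0 t N/yr.
Box B: F(B→C) = (4690.0 + 3060) − 2880 = 4870.0 t N/yr.
Box C: F(C→D) = (4870.0 + 2800) − 2200 = 5470.0 t N/yr.
Box D: F(D→E) = (5470.0 + 830) − 1950 = 4350.0 t N/yr.
Box E throughput = its input = 4350.0 t N/yr; τ = 11800 / 4350.0 = 2.713 yr.

2.71 yr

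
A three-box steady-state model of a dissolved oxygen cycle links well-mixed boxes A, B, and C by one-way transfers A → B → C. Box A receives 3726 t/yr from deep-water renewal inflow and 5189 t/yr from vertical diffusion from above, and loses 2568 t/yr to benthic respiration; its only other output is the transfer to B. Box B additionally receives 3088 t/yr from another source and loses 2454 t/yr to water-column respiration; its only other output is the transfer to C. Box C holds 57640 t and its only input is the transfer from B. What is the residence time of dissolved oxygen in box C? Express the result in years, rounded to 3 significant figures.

Box A: F(A→B) = (3726 + 5189) − 2568 = 6347.0 t/yr.
Box B: F(B→C) = (6347.0 + 3088) − 2454 = 6981.0 t/yr.
Box C throughput = its input = 6981.0 t/yr; τ = 57640 / 6981.0 = 8.257 yr.

8.26 yr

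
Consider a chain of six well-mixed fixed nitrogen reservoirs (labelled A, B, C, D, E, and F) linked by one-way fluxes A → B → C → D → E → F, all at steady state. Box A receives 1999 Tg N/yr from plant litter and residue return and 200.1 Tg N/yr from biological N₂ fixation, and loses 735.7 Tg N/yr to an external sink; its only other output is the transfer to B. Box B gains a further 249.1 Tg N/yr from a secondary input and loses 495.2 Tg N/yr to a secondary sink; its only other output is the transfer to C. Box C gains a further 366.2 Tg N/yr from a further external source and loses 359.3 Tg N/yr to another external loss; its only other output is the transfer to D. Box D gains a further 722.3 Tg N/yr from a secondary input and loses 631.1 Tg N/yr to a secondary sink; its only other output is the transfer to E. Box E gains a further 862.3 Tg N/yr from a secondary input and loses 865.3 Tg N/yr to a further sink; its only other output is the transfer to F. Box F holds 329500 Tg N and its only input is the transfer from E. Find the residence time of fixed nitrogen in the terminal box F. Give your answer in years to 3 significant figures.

251 yr

Box A: F(A→B) = (1999 + 200.1) − 735.7 = 1463.4 Tg N/yr.
Box B: F(B→C) = (1463.4 + 249.1) − 495.2 = 1217.3 Tg N/yr.
Box C: F(C→D) = (1217.3 + 366.2) − 359.3 = 1224.2 Tg N/yr.
Box D: F(D→E) = (1224.2 + 722.3) − 631.1 = 1315.4 Tg N/yr.
Box E: F(E→F) = (1315.4 + 862.3) − 865.3 = 1312.4 Tg N/yr.
Box F throughput = its input = 1312.4 Tg N/yr; τ = 329500 / 1312.4 = 251.1 yr.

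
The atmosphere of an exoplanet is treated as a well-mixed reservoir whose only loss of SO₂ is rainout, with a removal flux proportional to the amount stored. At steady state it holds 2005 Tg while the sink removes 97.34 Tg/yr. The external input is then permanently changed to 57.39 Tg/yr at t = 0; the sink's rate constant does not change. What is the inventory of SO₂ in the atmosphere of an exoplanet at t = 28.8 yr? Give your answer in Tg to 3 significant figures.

1390 Tg

τ = M₀/F₀ = 2005/97.34 = 20.60 yr; rate constant k = 1/τ.
New steady state M_∞ = F₁/k = F₁·τ = 57.39 × 20.60 = 1182.1 Tg.
M(t) = M_∞ + (M₀ − M_∞)·e^(−t/τ); t/τ = 28.8/20.60 = 1.398, so e^(−t/τ) = 0.2470.
M(t) = 1182.1 + 822.9 × 0.2470 = 1385.4 Tg.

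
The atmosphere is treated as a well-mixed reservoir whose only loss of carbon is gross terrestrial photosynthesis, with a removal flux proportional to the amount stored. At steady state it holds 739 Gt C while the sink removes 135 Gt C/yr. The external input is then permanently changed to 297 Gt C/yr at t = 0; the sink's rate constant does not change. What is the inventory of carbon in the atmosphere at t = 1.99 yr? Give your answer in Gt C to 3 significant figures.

1010 Gt C

τ = M₀/F₀ = 739/135 = 5.474 yr; rate constant k = 1/τ.
New steady state M_∞ = F₁/k = F₁·τ = 297 × 5.474 = 1625.8 Gt C.
M(t) = M_∞ + (M₀ − M_∞)·e^(−t/τ); t/τ = 1.99/5.474 = 0.3635, so e^(−t/τ) = 0.6952.
M(t) = 1625.8 − 886.8 × 0.6952 = 1009.3 Gt C.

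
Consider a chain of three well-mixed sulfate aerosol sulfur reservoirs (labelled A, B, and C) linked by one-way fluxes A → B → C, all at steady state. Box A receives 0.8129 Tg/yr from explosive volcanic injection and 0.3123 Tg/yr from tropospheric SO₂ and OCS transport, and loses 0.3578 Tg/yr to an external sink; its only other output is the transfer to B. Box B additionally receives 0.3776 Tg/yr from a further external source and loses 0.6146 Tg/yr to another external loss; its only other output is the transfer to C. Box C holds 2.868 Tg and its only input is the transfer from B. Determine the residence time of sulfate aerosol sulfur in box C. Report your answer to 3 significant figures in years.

Box A: F(A→B) = (0.8129 + 0.3123) − 0.3578 = 0.76740 Tg/yr.
Box B: F(B→C) = (0.76740 + 0.3776) − 0.6146 = 0.53040 Tg/yr.
Box C throughput = its input = 0.53040 Tg/yr; τ = 2.868 / 0.53040 = 5.407 yr.

5.41 yr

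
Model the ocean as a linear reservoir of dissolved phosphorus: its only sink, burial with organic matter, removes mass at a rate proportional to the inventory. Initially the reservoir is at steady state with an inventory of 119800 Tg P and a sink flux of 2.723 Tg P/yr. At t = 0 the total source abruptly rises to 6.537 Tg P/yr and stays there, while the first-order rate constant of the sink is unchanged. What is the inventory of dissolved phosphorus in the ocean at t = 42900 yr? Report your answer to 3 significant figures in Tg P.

The sink rate constant is k = F₀/M₀ = 2.723/119800 = 2.273×10^-5 yr⁻¹.
Solving dM/dt = F₁ − kM with M(0) = M₀ gives M(t) = F₁/k + (M₀ − F₁/k)·e^(−kt).
F₁/k = 6.537/2.273×10^-5 = 287600 Tg P; kt = 2.273×10^-5 × 42900 = 0.9751, e^(−kt) = 0.3772.
M(42900) = 287600 + (119800 − 287600) × 0.3772 = 287600 − 63290 = 224310 Tg P.

224000 Tg P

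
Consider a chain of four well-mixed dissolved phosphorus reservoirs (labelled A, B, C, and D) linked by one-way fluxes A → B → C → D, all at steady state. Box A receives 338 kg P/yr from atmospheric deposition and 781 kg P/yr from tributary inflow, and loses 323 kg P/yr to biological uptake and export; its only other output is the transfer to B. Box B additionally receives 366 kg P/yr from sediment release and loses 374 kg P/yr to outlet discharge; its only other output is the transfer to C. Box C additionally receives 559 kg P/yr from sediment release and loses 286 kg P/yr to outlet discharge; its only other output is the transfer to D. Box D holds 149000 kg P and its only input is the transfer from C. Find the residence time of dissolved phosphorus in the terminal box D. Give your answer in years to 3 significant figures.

Box A: F(A→B) = (338 + 781) − 323 = 796.00 kg P/yr.
Box B: F(B→C) = (796.00 + 366) − 374 = 788.00 kg P/yr.
Box C: F(C→D) = (788.00 + 559) − 286 = 1061.0 kg P/yr.
Box D throughput = its input = 1061.0 kg P/yr; τ = 149000 / 1061.0 = 140.4 yr.

140 yr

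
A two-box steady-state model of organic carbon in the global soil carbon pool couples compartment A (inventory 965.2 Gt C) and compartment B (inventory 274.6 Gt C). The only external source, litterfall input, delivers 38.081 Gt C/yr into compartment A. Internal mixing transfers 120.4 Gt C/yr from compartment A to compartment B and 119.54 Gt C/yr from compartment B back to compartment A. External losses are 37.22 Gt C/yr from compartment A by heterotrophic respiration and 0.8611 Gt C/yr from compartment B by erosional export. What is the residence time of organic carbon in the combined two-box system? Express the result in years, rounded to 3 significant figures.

32.6 yr

Residence time in the combined system uses the total inventory and the total *external* removal — internal exchanges between the two boxes cancel.
M_total = 965.2 + 274.6 = 1239.8 Gt C.
ΣF_external_out = 37.22 + 0.8611 = 38.081 Gt C/yr.
τ = M_total / ΣF_ext = 1239.8 / 38.081 = 32.56 yr.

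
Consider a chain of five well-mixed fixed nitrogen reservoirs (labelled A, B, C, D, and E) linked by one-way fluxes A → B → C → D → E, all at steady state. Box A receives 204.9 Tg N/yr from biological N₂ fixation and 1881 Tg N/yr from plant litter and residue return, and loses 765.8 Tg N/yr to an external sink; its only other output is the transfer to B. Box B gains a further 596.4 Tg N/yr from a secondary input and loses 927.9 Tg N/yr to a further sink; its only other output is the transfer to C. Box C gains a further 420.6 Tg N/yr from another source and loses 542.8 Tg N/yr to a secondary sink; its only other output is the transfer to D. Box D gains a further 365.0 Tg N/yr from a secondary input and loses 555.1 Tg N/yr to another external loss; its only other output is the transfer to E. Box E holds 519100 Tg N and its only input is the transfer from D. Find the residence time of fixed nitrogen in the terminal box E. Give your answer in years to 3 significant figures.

768 yr

Box A: F(A→B) = (204.9 + 1881) − 765.8 = 1320.1 Tg N/yr.
Box B: F(B→C) = (1320.1 + 596.4) − 927.9 = 988.60 Tg N/yr.
Box C: F(C→D) = (988.60 + 420.6) − 542.8 = 866.40 Tg N/yr.
Box D: F(D→E) = (866.40 + 365.0) − 555.1 = 676.30 Tg N/yr.
Box E throughput = its input = 676.30 Tg N/yr; τ = 519100 / 676.30 = 767.6 yr.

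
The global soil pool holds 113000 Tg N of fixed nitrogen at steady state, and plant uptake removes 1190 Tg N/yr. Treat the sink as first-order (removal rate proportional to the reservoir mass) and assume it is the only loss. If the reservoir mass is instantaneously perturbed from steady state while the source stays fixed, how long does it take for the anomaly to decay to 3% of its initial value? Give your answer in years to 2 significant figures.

For a linear reservoir the anomaly decays as exp(−t/τ) with τ = M/F = 113000/1190 = 94.96 yr.
exp(−t/τ) = 0.03 ⇒ t = −τ ln(0.03) = 94.96 × 3.507 = 333.0 yr.

330 yr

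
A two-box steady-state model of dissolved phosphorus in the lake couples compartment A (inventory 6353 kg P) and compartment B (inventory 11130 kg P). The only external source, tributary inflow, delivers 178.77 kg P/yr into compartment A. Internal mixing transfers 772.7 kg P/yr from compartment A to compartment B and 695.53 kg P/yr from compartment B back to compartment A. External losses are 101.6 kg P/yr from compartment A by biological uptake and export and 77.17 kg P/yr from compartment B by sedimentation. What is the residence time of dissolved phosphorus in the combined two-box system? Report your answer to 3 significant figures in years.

Residence time in the combined system uses the total inventory and the total *external* removal — internal exchanges between the two boxes cancel.
M_total = 6353 + 11130 = 17483 kg P.
ΣF_external_out = 101.6 + 77.17 = 178.77 kg P/yr.
τ = M_total / ΣF_ext = 17483 / 178.77 = 97.80 yr.

97.8 yr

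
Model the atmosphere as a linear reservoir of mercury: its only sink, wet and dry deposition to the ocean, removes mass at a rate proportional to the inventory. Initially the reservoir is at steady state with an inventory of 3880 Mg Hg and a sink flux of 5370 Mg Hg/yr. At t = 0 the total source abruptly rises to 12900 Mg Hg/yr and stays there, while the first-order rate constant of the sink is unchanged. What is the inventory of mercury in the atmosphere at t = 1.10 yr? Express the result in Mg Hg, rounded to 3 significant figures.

8130 Mg Hg

The sink rate constant is k = F₀/M₀ = 5370/3880 = 1.384 yr⁻¹.
Solving dM/dt = F₁ − kM with M(0) = M₀ gives M(t) = F₁/k + (M₀ − F₁/k)·e^(−kt).
F₁/k = 12900/1.384 = 9320.7 Mg Hg; kt = 1.384 × 1.10 = 1.522, e^(−kt) = 0.2182.
M(1.10) = 9320.7 + (3880 − 9320.7) × 0.2182 = 9320.7 − 1187 = 8133.6 Mg Hg.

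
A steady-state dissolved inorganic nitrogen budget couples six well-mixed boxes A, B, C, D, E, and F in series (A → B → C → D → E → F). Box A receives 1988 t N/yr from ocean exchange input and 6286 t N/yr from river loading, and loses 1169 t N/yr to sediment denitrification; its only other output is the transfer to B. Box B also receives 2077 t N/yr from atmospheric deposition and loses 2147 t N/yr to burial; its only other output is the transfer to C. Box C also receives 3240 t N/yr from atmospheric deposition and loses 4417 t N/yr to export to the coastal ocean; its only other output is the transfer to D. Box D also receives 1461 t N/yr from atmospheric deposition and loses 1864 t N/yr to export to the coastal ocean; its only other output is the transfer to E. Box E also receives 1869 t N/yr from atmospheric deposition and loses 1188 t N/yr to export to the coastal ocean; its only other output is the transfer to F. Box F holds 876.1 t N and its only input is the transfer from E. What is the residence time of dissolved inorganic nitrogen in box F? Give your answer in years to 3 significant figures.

0.143 yr

Box A: F(A→B) = (1988 + 6286) − 1169 = 7105.0 t N/yr.
Box B: F(B→C) = (7105.0 + 2077) − 2147 = 7035.0 t N/yr.
Box C: F(C→D) = (7035.0 + 3240) − 4417 = 5858.0 t N/yr.
Box D: F(D→E) = (5858.0 + 1461) − 1864 = 5455.0 t N/yr.
Box E: F(E→F) = (5455.0 + 1869) − 1188 = 6136.0 t N/yr.
Box F throughput = its input = 6136.0 t N/yr; τ = 876.1 / 6136.0 = 0.1428 yr.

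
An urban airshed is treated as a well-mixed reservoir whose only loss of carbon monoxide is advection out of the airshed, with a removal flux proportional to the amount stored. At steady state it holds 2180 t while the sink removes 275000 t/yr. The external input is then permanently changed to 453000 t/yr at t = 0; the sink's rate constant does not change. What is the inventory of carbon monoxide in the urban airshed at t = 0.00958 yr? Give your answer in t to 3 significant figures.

Residence time τ = M₀/F₀ = 0.007927 yr. The eventual steady state is M_∞ = M₀·(F₁/F₀) = 2180 × 453000/275000 = 3591.1 t.
The anomaly ΔM(t) = M(t) − M_∞ decays as ΔM₀·e^(−t/τ) with ΔM₀ = 2180 − 3591.1 = −1411 t.
At t = 0.00958 yr, e^(−t/τ) = e^(−1.208) = 0.2986, so ΔM = −421.4 t and M = 3591.1 − 421.4 = 3169.6 t.

3170 t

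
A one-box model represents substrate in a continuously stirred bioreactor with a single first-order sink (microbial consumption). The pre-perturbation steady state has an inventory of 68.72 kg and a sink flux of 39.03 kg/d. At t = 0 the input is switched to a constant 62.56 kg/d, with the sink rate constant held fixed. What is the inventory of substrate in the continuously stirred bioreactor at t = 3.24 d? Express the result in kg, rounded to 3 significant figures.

Residence time τ = M₀/F₀ = 1.761 d. The eventual steady state is M_∞ = M₀·(F₁/F₀) = 68.72 × 62.56/39.03 = 110.15 kg.
The anomaly ΔM(t) = M(t) − M_∞ decays as ΔM₀·e^(−t/τ) with ΔM₀ = 68.72 − 110.15 = −41.43 kg.
At t = 3.24 d, e^(−t/τ) = e^(−1.840) = 0.1588, so ΔM = −6.578 kg and M = 110.15 − 6.578 = 103.57 kg.

104 kg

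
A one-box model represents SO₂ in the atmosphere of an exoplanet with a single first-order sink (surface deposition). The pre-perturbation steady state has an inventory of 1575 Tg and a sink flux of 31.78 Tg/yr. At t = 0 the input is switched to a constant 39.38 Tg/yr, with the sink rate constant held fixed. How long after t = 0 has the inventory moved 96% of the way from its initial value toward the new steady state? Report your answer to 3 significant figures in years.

τ = M₀/F₀ = 1575/31.78 = 49.56 yr.
The remaining gap fraction is e^(−t/τ); 96% covered ⇒ e^(−t/τ) = 0.0400.
t = −τ ln(0.0400) = 49.56 × 3.219 = 159.5 yr.

160 yr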